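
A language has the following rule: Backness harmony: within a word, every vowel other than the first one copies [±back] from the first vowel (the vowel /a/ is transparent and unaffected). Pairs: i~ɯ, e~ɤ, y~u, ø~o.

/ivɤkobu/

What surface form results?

/ɤ/ harmonizes with /i/ ([-back]) → [e]
/o/ harmonizes with /i/ ([-back]) → [ø]
/u/ harmonizes with /i/ ([-back]) → [y]

[ivekøby]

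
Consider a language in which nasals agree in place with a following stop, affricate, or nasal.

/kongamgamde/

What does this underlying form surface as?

[koŋgaŋgande]

/n/ before /g/ (velar) → [ŋ]
/m/ before /g/ (velar) → [ŋ]
/m/ before /d/ (alveolar) → [n]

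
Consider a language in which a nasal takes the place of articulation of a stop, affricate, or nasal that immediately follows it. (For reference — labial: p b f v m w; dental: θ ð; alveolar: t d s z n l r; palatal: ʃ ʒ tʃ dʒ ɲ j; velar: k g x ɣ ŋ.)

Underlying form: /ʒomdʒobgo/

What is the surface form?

[ʒoɲdʒobgo]

/m/ before /dʒ/ (palatal) → [ɲ]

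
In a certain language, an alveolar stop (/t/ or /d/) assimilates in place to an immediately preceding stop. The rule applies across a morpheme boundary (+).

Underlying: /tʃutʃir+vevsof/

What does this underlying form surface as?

[tʃutʃir+vevsof]

no segment meets the rule's conditions; no change.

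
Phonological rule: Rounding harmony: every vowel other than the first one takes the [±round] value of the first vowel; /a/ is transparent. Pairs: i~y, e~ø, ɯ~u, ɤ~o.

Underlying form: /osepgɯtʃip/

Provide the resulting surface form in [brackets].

[osøpgutʃyp]

/e/ harmonizes with /o/ ([+round]) → [ø]
/ɯ/ harmonizes with /o/ ([+round]) → [u]
/i/ harmonizes with /o/ ([+round]) → [y]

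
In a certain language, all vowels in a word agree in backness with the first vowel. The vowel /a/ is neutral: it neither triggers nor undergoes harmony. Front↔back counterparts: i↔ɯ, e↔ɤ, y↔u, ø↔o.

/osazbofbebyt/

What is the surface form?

[osazbofbɤbut]

/e/ harmonizes with /o/ ([+back]) → [ɤ]
/y/ harmonizes with /o/ ([+back]) → [u]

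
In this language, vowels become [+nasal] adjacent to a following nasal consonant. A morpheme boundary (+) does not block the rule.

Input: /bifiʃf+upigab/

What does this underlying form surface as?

no segment meets the rule's conditions; no change.

[bifiʃf+upigab]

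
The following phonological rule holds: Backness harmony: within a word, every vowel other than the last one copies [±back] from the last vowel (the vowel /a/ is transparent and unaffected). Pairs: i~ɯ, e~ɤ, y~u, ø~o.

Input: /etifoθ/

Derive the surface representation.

/e/ harmonizes with /o/ ([+back]) → [ɤ]
/i/ harmonizes with /o/ ([+back]) → [ɯ]

[ɤtɯfoθ]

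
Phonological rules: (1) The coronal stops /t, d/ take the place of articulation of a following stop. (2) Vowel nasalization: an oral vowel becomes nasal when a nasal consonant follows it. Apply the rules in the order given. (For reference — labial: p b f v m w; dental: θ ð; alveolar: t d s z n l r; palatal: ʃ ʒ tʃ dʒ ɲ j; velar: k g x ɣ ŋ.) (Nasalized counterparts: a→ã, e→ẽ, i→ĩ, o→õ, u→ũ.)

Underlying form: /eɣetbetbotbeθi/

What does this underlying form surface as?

Rule 1: /t/ before /b/ (labial) → [p]
Rule 1: /t/ before /b/ (labial) → [p]
Rule 1: /t/ before /b/ (labial) → [p]
After rule 1: eɣepbepbopbeθi
Rule 2: no segment meets the rule's conditions; no change.

[eɣepbepbopbeθi]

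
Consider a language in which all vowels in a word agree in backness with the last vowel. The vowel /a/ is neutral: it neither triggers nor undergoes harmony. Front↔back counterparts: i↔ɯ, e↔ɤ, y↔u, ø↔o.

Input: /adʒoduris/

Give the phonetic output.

/o/ harmonizes with /i/ ([-back]) → [ø]
/u/ harmonizes with /i/ ([-back]) → [y]

[adʒødyris]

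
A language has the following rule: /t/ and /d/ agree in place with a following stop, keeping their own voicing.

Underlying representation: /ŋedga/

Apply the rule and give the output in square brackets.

[ŋegga]

/d/ before /g/ (velar) → [g]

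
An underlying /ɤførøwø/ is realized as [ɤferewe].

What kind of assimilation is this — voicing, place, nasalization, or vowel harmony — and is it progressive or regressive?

vowel harmony, progressive

/ø/→[e] /ø/→[e] /ø/→[e].
Vowels agree with the first vowel, so the harmony is progressive.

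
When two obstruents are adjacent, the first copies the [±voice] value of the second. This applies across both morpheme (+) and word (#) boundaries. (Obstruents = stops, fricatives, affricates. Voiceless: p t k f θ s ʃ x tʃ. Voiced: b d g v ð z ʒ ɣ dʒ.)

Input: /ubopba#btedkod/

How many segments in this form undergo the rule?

3

/p/ before /b/ (voiced) → [b]
/b/ before /t/ (voiceless) → [p]
/d/ before /k/ (voiceless) → [t]
3 segments change.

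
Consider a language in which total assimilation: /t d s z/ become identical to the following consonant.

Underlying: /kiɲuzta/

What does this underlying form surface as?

[kiɲutta]

/z/ before /t/ → [t] (total assimilation)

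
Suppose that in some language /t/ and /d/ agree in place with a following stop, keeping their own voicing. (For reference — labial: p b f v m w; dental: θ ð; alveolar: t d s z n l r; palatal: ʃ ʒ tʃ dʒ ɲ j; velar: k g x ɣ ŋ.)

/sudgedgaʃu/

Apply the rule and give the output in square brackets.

/d/ before /g/ (velar) → [g]
/d/ before /g/ (velar) → [g]

[suggeggaʃu]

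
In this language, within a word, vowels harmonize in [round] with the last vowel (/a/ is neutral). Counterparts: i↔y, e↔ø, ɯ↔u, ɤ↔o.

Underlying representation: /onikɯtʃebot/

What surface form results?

/i/ harmonizes with /o/ ([+round]) → [y]
/ɯ/ harmonizes with /o/ ([+round]) → [u]
/e/ harmonizes with /o/ ([+round]) → [ø]

[onykutʃøbot]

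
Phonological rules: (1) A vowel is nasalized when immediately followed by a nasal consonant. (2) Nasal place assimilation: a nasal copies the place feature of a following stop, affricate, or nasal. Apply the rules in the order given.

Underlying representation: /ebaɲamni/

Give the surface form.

Rule 1: /a/ before nasal /ɲ/ → [ã]
Rule 1: /a/ before nasal /m/ → [ã]
After rule 1: ebãɲãmni
Rule 2: /m/ before /n/ (alveolar) → [n]

[ebãɲãnni]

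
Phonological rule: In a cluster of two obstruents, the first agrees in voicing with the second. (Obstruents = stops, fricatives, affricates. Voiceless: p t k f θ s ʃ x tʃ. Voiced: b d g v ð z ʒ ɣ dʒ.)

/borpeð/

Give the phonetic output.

[borpeð]

no segment meets the rule's conditions; no change.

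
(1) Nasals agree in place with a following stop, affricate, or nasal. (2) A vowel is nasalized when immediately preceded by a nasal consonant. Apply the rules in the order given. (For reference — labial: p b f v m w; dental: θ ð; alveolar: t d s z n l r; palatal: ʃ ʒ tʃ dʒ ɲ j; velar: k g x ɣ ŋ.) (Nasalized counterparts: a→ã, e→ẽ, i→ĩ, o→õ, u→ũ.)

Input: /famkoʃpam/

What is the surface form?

[faŋkoʃpam]

Rule 1: /m/ before /k/ (velar) → [ŋ]
After rule 1: faŋkoʃpam
Rule 2: no segment meets the rule's conditions; no change.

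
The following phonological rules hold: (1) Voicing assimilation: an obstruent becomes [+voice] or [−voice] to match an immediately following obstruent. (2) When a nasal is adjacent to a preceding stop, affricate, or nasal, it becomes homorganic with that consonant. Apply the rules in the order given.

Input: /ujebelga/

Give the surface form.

Rule 1: no segment meets the rule's conditions; no change.
After rule 1: ujebelga
Rule 2: no segment meets the rule's conditions; no change.

[ujebelga]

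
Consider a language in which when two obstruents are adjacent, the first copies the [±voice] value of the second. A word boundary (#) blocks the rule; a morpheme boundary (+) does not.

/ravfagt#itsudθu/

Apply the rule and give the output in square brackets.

[raffakt#itsutθu]

/v/ before /f/ (voiceless) → [f]
/g/ before /t/ (voiceless) → [k]
/d/ before /θ/ (voiceless) → [t]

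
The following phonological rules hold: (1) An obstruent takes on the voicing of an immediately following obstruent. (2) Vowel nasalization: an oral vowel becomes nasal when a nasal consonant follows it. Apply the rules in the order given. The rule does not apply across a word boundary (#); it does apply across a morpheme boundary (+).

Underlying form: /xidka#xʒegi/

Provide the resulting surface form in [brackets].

Rule 1: /d/ before /k/ (voiceless) → [t]
Rule 1: /x/ before /ʒ/ (voiced) → [ɣ]
After rule 1: xitka#ɣʒegi
Rule 2: no segment meets the rule's conditions; no change.

[xitka#ɣʒegi]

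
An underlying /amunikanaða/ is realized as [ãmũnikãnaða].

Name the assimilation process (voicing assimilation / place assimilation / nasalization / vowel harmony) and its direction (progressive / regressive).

nasalization, regressive

/a/→[ã] /u/→[ũ] /a/→[ã].
Each target copies a feature from the following segment, so the direction is regressive.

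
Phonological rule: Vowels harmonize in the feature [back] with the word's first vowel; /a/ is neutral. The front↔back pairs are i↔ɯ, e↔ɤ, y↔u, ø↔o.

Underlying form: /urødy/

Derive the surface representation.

/ø/ harmonizes with /u/ ([+back]) → [o]
/y/ harmonizes with /u/ ([+back]) → [u]

[urodu]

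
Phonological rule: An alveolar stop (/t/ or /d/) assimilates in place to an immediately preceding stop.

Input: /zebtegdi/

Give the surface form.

/t/ after /b/ (labial) → [p]
/d/ after /g/ (velar) → [g]

[zebpeggi]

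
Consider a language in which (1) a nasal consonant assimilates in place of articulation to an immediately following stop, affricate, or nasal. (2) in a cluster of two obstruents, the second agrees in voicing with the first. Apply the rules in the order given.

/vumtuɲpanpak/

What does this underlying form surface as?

Rule 1: /m/ before /t/ (alveolar) → [n]
Rule 1: /ɲ/ before /p/ (labial) → [m]
Rule 1: /n/ before /p/ (labial) → [m]
After rule 1: vuntumpampak
Rule 2: no segment meets the rule's conditions; no change.

[vuntumpampak]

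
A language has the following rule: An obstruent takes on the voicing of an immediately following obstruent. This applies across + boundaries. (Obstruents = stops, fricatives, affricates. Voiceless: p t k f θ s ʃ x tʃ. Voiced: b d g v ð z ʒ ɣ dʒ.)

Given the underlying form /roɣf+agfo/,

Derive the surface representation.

[roxf+akfo]

/ɣ/ before /f/ (voiceless) → [x]
/g/ before /f/ (voiceless) → [k]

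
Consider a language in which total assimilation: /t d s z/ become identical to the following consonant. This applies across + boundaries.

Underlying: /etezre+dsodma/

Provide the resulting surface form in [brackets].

[eterre+ssomma]

/z/ before /r/ → [r] (total assimilation)
/d/ before /s/ → [s] (total assimilation)
/d/ before /m/ → [m] (total assimilation)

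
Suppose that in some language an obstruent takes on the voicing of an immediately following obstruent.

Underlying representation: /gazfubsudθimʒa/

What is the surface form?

/z/ before /f/ (voiceless) → [s]
/b/ before /s/ (voiceless) → [p]
/d/ before /θ/ (voiceless) → [t]

[gasfupsutθimʒa]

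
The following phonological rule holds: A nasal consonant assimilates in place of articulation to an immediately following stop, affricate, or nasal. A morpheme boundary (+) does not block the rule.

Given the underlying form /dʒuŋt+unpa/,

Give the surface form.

[dʒunt+umpa]

/ŋ/ before /t/ (alveolar) → [n]
/n/ before /p/ (labial) → [m]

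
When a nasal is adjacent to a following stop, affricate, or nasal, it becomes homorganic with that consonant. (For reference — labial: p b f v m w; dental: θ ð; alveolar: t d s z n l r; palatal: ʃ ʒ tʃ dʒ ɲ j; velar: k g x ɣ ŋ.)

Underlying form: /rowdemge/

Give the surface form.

[rowdeŋge]

/m/ before /g/ (velar) → [ŋ]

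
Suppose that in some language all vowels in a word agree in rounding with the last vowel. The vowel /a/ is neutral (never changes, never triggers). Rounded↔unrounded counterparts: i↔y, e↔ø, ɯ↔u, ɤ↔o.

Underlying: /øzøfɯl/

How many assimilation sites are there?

2

/ø/ harmonizes with /ɯ/ ([-round]) → [e]
/ø/ harmonizes with /ɯ/ ([-round]) → [e]
2 segments change.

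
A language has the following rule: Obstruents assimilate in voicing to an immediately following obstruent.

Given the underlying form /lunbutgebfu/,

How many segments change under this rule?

2

/t/ before /g/ (voiced) → [d]
/b/ before /f/ (voiceless) → [p]
2 segments change.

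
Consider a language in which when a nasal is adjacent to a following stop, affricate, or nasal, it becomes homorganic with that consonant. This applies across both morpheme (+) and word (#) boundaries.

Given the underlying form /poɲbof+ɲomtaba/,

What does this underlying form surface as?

[pombof+ɲontaba]

/ɲ/ before /b/ (labial) → [m]
/m/ before /t/ (alveolar) → [n]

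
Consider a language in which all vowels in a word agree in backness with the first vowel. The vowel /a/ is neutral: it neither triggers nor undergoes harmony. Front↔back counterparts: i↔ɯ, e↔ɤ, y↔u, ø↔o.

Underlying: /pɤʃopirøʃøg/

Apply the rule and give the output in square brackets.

/i/ harmonizes with /ɤ/ ([+back]) → [ɯ]
/ø/ harmonizes with /ɤ/ ([+back]) → [o]
/ø/ harmonizes with /ɤ/ ([+back]) → [o]

[pɤʃopɯroʃog]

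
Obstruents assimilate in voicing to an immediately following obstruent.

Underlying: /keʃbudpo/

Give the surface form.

/ʃ/ before /b/ (voiced) → [ʒ]
/d/ before /p/ (voiceless) → [t]

[keʒbutpo]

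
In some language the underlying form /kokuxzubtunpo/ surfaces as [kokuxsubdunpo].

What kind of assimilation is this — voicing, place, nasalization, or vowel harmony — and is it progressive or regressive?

/z/→[s] /t/→[d].
Each target copies a feature from the preceding segment, so the direction is progressive.

voicing assimilation, progressive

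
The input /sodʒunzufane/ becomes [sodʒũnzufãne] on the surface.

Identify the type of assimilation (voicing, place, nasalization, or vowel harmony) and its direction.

nasalization, regressive

/u/→[ũ] /a/→[ã].
Each target copies a feature from the following segment, so the direction is regressive.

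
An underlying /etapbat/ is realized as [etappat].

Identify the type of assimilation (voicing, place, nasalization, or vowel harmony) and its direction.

/b/→[p].
Each target copies a feature from the preceding segment, so the direction is progressive.

voicing assimilation, progressive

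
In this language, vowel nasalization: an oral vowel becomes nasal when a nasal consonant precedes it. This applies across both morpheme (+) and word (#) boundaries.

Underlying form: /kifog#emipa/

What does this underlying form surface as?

/i/ after nasal /m/ → [ĩ]

[kifog#emĩpa]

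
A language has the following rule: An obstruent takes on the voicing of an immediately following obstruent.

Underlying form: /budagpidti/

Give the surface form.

/g/ before /p/ (voiceless) → [k]
/d/ before /t/ (voiceless) → [t]

[budakpitti]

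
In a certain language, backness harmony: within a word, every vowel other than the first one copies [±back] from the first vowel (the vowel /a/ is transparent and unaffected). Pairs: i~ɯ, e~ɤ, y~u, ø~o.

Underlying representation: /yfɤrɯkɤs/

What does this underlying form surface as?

/ɤ/ harmonizes with /y/ ([-back]) → [e]
/ɯ/ harmonizes with /y/ ([-back]) → [i]
/ɤ/ harmonizes with /y/ ([-back]) → [e]

[yferikes]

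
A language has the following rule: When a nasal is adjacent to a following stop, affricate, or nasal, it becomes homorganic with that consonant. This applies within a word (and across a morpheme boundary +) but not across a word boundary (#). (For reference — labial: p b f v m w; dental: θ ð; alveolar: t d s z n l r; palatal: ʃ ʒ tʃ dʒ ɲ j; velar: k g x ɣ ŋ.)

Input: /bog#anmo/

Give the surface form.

[bog#ammo]

/n/ before /m/ (labial) → [m]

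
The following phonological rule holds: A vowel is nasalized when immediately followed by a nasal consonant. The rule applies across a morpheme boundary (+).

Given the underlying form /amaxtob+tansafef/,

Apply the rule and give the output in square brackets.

/a/ before nasal /m/ → [ã]
/a/ before nasal /n/ → [ã]

[ãmaxtob+tãnsafef]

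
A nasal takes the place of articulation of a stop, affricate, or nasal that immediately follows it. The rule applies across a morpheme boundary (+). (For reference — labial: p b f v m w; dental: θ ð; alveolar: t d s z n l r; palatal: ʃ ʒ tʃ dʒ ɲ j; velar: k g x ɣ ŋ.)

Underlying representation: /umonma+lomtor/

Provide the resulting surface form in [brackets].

/n/ before /m/ (labial) → [m]
/m/ before /t/ (alveolar) → [n]

[umomma+lontor]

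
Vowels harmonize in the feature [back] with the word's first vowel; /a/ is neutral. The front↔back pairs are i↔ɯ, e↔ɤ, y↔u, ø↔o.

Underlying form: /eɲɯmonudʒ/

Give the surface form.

/ɯ/ harmonizes with /e/ ([-back]) → [i]
/o/ harmonizes with /e/ ([-back]) → [ø]
/u/ harmonizes with /e/ ([-back]) → [y]

[eɲimønydʒ]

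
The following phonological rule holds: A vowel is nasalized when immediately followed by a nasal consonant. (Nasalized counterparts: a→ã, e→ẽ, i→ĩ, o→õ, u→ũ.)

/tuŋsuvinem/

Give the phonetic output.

[tũŋsuvĩnẽm]

/u/ before nasal /ŋ/ → [ũ]
/i/ before nasal /n/ → [ĩ]
/e/ before nasal /m/ → [ẽ]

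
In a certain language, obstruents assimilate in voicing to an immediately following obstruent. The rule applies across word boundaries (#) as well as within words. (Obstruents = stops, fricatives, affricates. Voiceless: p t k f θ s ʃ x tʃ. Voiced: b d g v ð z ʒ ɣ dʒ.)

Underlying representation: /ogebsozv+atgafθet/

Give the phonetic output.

[ogepsozv+adgafθet]

/b/ before /s/ (voiceless) → [p]
/t/ before /g/ (voiced) → [d]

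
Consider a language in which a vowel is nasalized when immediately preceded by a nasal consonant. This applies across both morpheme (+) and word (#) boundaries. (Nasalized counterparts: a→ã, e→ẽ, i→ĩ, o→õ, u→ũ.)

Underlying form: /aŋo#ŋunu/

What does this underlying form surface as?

/o/ after nasal /ŋ/ → [õ]
/u/ after nasal /ŋ/ → [ũ]
/u/ after nasal /n/ → [ũ]

[aŋõ#ŋũnũ]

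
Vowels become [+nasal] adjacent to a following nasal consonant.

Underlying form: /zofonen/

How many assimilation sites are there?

/o/ before nasal /n/ → [õ]
/e/ before nasal /n/ → [ẽ]
2 segments change.

2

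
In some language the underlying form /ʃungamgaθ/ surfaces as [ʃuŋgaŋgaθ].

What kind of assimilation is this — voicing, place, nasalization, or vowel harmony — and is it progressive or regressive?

place assimilation, regressive

/n/→[ŋ] /m/→[ŋ].
Each target copies a feature from the following segment, so the direction is regressive.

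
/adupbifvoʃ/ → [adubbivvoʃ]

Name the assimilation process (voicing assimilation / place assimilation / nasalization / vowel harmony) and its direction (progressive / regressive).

/p/→[b] /f/→[v].
Each target copies a feature from the following segment, so the direction is regressive.

voicing assimilation, regressive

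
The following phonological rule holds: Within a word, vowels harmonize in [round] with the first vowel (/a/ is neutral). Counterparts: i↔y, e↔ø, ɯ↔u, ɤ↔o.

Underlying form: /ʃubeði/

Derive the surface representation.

/e/ harmonizes with /u/ ([+round]) → [ø]
/i/ harmonizes with /u/ ([+round]) → [y]

[ʃubøðy]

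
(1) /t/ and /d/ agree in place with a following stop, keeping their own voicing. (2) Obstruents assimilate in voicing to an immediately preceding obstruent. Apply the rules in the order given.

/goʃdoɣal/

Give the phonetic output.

Rule 1: no segment meets the rule's conditions; no change.
After rule 1: goʃdoɣal
Rule 2: /d/ after /ʃ/ (voiceless) → [t]

[goʃtoɣal]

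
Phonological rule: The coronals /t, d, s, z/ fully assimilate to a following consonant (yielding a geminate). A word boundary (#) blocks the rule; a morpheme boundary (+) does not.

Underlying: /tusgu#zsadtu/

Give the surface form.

[tuggu#ssattu]

/s/ before /g/ → [g] (total assimilation)
/z/ before /s/ → [s] (total assimilation)
/d/ before /t/ → [t] (total assimilation)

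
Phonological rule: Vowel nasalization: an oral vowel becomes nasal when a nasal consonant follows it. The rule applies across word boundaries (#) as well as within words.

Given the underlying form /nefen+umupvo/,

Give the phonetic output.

/e/ before nasal /n/ → [ẽ]
/u/ before nasal /m/ → [ũ]

[nefẽn+ũmupvo]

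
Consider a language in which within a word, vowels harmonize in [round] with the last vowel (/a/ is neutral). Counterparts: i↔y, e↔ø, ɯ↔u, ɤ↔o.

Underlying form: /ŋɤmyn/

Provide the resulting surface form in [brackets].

/ɤ/ harmonizes with /y/ ([+round]) → [o]

[ŋomyn]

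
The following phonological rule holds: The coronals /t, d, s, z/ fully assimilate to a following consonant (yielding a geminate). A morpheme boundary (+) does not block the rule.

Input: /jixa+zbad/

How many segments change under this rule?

1

/z/ before /b/ → [b] (total assimilation)
1 segment changes.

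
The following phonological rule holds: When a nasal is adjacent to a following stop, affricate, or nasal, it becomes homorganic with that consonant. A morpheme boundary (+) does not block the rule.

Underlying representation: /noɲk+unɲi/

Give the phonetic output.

/ɲ/ before /k/ (velar) → [ŋ]
/n/ before /ɲ/ (palatal) → [ɲ]

[noŋk+uɲɲi]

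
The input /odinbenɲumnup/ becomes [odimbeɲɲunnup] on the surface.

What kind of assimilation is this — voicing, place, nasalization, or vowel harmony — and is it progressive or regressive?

place assimilation, regressive

/n/→[m] /n/→[ɲ] /m/→[n].
Each target copies a feature from the following segment, so the direction is regressive.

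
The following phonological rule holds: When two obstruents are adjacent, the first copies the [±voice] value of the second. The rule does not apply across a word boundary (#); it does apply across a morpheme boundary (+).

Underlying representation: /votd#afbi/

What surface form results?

[vodd#avbi]

/t/ before /d/ (voiced) → [d]
/f/ before /b/ (voiced) → [v]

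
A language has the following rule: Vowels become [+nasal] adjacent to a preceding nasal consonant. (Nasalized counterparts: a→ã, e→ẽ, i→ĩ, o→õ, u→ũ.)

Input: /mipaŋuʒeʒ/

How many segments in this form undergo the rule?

/i/ after nasal /m/ → [ĩ]
/u/ after nasal /ŋ/ → [ũ]
2 segments change.

2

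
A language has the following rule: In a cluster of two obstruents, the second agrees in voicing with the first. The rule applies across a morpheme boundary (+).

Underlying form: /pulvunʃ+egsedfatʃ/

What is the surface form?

/s/ after /g/ (voiced) → [z]
/f/ after /d/ (voiced) → [v]

[pulvunʃ+egzedvatʃ]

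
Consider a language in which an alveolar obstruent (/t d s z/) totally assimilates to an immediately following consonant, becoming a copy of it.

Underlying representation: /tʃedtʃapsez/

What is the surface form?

/d/ before /tʃ/ → [tʃ] (total assimilation)

[tʃetʃtʃapsez]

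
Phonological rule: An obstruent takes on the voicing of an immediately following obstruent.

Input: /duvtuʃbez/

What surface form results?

/v/ before /t/ (voiceless) → [f]
/ʃ/ before /b/ (voiced) → [ʒ]

[duftuʒbez]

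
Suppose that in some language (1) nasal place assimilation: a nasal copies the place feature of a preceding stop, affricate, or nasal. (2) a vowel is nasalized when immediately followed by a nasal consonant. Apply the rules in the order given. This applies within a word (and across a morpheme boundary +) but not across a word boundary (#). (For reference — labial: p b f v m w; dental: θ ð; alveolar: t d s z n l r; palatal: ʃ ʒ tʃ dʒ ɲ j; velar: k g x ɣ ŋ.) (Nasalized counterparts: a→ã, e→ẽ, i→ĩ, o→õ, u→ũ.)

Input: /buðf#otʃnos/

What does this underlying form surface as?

[buðf#otʃɲos]

Rule 1: /n/ after /tʃ/ (palatal) → [ɲ]
After rule 1: buðf#otʃɲos
Rule 2: no segment meets the rule's conditions; no change.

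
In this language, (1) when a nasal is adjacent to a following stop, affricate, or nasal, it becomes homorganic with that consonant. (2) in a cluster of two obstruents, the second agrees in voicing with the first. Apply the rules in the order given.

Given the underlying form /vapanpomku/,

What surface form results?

Rule 1: /n/ before /p/ (labial) → [m]
Rule 1: /m/ before /k/ (velar) → [ŋ]
After rule 1: vapampoŋku
Rule 2: no segment meets the rule's conditions; no change.

[vapampoŋku]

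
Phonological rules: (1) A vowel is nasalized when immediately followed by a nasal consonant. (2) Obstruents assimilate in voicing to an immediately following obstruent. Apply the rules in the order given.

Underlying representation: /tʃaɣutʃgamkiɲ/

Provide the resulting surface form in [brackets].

[tʃaɣudʒgãmkĩɲ]

Rule 1: /a/ before nasal /m/ → [ã]
Rule 1: /i/ before nasal /ɲ/ → [ĩ]
After rule 1: tʃaɣutʃgãmkĩɲ
Rule 2: /tʃ/ before /g/ (voiced) → [dʒ]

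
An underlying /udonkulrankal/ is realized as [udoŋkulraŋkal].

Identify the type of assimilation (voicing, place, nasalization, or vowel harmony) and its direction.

place assimilation, regressive

/n/→[ŋ] /n/→[ŋ].
Each target copies a feature from the following segment, so the direction is regressive.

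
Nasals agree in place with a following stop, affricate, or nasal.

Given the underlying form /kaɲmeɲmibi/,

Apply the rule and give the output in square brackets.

[kammemmibi]

/ɲ/ before /m/ (labial) → [m]
/ɲ/ before /m/ (labial) → [m]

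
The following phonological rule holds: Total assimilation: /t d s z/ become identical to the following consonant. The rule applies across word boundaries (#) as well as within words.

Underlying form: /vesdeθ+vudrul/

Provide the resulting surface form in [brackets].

[veddeθ+vurrul]

/s/ before /d/ → [d] (total assimilation)
/d/ before /r/ → [r] (total assimilation)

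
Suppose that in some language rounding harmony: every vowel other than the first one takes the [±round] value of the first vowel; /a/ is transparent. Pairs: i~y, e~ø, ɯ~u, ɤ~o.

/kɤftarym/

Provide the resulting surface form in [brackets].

/y/ harmonizes with /ɤ/ ([-round]) → [i]

[kɤftarim]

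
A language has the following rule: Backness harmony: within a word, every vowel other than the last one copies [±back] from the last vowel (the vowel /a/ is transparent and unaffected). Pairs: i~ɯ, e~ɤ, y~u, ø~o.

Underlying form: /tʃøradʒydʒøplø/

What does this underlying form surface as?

no segment meets the rule's conditions; no change.

[tʃøradʒydʒøplø]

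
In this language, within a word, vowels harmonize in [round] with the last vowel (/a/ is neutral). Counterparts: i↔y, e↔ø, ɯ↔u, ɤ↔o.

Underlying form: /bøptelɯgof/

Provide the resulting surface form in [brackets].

[bøptølugof]

/e/ harmonizes with /o/ ([+round]) → [ø]
/ɯ/ harmonizes with /o/ ([+round]) → [u]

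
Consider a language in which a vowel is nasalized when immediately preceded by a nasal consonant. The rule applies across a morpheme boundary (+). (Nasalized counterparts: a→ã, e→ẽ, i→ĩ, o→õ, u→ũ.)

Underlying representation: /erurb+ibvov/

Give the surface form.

no segment meets the rule's conditions; no change.

[erurb+ibvov]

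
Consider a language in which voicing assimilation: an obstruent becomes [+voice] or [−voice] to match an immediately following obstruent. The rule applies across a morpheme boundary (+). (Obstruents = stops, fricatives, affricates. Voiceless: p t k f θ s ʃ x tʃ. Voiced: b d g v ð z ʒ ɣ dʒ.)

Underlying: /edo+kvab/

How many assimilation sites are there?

/k/ before /v/ (voiced) → [g]
1 segment changes.

1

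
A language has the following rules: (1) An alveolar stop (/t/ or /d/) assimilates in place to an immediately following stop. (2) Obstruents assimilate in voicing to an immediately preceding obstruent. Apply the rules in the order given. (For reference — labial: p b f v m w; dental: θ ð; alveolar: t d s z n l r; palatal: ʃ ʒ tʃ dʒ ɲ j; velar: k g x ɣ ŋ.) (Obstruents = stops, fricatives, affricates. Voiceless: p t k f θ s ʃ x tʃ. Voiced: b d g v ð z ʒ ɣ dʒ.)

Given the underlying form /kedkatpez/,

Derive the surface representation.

[keggappez]

Rule 1: /d/ before /k/ (velar) → [g]
Rule 1: /t/ before /p/ (labial) → [p]
After rule 1: kegkappez
Rule 2: /k/ after /g/ (voiced) → [g]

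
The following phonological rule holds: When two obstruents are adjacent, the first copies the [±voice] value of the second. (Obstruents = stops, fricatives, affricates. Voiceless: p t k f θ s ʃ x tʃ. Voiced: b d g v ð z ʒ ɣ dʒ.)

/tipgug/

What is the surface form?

[tibgug]

/p/ before /g/ (voiced) → [b]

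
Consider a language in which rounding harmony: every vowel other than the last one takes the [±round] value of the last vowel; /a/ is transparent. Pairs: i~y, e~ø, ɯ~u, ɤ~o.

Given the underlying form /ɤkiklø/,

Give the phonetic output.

/ɤ/ harmonizes with /ø/ ([+round]) → [o]
/i/ harmonizes with /ø/ ([+round]) → [y]

[okyklø]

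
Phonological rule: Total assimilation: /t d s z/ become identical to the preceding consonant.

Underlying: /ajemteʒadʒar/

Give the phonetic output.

[ajemmeʒadʒar]

/t/ after /m/ → [m] (total assimilation)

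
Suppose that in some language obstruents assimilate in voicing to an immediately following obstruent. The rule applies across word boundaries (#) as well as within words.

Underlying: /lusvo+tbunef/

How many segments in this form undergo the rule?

/s/ before /v/ (voiced) → [z]
/t/ before /b/ (voiced) → [d]
2 segments change.

2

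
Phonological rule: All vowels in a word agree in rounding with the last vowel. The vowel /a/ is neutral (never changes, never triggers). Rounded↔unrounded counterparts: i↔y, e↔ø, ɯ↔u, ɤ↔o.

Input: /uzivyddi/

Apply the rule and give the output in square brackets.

/u/ harmonizes with /i/ ([-round]) → [ɯ]
/y/ harmonizes with /i/ ([-round]) → [i]

[ɯzividdi]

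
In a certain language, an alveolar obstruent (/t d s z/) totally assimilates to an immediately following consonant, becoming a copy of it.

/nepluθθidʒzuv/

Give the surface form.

no segment meets the rule's conditions; no change.

[nepluθθidʒzuv]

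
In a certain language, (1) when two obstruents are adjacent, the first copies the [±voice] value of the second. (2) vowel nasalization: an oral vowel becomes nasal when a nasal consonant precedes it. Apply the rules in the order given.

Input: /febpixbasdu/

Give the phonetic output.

Rule 1: /b/ before /p/ (voiceless) → [p]
Rule 1: /x/ before /b/ (voiced) → [ɣ]
Rule 1: /s/ before /d/ (voiced) → [z]
After rule 1: feppiɣbazdu
Rule 2: no segment meets the rule's conditions; no change.

[feppiɣbazdu]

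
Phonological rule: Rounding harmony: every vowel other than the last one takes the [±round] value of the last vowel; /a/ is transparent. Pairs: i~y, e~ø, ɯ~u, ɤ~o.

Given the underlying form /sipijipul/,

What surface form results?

[sypyjypul]

/i/ harmonizes with /u/ ([+round]) → [y]
/i/ harmonizes with /u/ ([+round]) → [y]
/i/ harmonizes with /u/ ([+round]) → [y]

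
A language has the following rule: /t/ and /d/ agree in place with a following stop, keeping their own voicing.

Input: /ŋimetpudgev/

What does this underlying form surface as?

/t/ before /p/ (labial) → [p]
/d/ before /g/ (velar) → [g]

[ŋimeppuggev]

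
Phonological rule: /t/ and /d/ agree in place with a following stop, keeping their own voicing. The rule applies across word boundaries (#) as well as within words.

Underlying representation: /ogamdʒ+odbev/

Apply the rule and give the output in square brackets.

[ogamdʒ+obbev]

/d/ before /b/ (labial) → [b]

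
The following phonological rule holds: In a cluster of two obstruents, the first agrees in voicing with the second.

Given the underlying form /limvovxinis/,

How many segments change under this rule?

1

/v/ before /x/ (voiceless) → [f]
1 segment changes.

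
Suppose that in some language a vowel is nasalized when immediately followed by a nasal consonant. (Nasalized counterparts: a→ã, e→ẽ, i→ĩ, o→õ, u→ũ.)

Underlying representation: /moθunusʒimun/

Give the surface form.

[moθũnusʒĩmũn]

/u/ before nasal /n/ → [ũ]
/i/ before nasal /m/ → [ĩ]
/u/ before nasal /n/ → [ũ]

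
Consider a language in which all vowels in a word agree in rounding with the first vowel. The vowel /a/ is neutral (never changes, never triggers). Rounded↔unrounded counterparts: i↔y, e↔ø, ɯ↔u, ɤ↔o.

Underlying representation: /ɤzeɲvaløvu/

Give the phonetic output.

/ø/ harmonizes with /ɤ/ ([-round]) → [e]
/u/ harmonizes with /ɤ/ ([-round]) → [ɯ]

[ɤzeɲvalevɯ]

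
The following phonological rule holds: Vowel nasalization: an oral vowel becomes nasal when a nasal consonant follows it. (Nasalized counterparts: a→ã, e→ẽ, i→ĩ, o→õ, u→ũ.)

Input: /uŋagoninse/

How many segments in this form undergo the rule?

3

/u/ before nasal /ŋ/ → [ũ]
/o/ before nasal /n/ → [õ]
/i/ before nasal /n/ → [ĩ]
3 segments change.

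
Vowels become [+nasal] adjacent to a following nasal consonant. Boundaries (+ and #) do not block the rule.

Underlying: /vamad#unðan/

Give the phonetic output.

/a/ before nasal /m/ → [ã]
/u/ before nasal /n/ → [ũ]
/a/ before nasal /n/ → [ã]

[vãmad#ũnðãn]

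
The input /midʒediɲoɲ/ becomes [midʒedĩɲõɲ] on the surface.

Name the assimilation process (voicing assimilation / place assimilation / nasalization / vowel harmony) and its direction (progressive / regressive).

/i/→[ĩ] /o/→[õ].
Each target copies a feature from the following segment, so the direction is regressive.

nasalization, regressive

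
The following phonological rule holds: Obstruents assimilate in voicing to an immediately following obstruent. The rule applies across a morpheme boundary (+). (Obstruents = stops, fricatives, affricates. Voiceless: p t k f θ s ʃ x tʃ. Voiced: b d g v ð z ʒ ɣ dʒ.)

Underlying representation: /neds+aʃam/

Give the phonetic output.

/d/ before /s/ (voiceless) → [t]

[nets+aʃam]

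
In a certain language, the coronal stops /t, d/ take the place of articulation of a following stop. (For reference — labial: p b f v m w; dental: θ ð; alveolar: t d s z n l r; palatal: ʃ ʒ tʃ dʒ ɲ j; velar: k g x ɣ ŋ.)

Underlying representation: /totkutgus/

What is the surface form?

/t/ before /k/ (velar) → [k]
/t/ before /g/ (velar) → [k]

[tokkukgus]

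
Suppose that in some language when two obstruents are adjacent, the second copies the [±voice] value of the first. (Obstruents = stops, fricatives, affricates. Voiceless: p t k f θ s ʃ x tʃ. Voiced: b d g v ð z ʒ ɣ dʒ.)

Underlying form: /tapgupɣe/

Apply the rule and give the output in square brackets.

/g/ after /p/ (voiceless) → [k]
/ɣ/ after /p/ (voiceless) → [x]

[tapkupxe]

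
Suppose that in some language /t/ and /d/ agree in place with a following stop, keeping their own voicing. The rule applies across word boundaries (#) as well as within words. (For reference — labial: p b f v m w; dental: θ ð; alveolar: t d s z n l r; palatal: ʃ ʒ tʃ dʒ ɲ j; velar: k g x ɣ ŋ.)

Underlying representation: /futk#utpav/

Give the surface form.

/t/ before /k/ (velar) → [k]
/t/ before /p/ (labial) → [p]

[fukk#uppav]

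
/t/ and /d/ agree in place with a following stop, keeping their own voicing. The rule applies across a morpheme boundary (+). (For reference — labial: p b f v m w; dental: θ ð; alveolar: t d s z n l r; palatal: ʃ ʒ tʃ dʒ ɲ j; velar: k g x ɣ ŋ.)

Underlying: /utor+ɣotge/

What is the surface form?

[utor+ɣokge]

/t/ before /g/ (velar) → [k]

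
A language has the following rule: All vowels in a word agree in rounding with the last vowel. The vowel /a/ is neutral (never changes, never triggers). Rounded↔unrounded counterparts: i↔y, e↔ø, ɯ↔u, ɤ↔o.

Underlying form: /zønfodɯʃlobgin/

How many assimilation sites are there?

3

/ø/ harmonizes with /i/ ([-round]) → [e]
/o/ harmonizes with /i/ ([-round]) → [ɤ]
/o/ harmonizes with /i/ ([-round]) → [ɤ]
3 segments change.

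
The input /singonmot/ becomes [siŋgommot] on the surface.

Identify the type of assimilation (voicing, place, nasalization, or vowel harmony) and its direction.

/n/→[ŋ] /n/→[m].
Each target copies a feature from the following segment, so the direction is regressive.

place assimilation, regressive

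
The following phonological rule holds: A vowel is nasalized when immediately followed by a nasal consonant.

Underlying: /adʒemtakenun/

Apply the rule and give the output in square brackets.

[adʒẽmtakẽnũn]

/e/ before nasal /m/ → [ẽ]
/e/ before nasal /n/ → [ẽ]
/u/ before nasal /n/ → [ũ]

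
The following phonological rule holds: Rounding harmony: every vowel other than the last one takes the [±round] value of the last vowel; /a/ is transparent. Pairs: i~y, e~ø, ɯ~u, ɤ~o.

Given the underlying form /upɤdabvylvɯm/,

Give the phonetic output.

[ɯpɤdabvilvɯm]

/u/ harmonizes with /ɯ/ ([-round]) → [ɯ]
/y/ harmonizes with /ɯ/ ([-round]) → [i]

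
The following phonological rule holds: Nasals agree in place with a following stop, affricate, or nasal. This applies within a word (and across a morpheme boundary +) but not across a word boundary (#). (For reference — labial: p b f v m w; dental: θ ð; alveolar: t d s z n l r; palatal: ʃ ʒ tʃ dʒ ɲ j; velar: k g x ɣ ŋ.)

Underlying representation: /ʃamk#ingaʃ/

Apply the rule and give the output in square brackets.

/m/ before /k/ (velar) → [ŋ]
/n/ before /g/ (velar) → [ŋ]

[ʃaŋk#iŋgaʃ]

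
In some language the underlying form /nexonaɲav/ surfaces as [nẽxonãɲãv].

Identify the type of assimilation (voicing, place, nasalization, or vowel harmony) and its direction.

nasalization, progressive

/e/→[ẽ] /a/→[ã] /a/→[ã].
Each target copies a feature from the preceding segment, so the direction is progressive.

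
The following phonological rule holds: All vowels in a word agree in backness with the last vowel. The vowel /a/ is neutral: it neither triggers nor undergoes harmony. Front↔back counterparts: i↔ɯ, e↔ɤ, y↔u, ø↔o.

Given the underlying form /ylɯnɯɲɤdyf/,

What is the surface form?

/ɯ/ harmonizes with /y/ ([-back]) → [i]
/ɯ/ harmonizes with /y/ ([-back]) → [i]
/ɤ/ harmonizes with /y/ ([-back]) → [e]

[yliniɲedyf]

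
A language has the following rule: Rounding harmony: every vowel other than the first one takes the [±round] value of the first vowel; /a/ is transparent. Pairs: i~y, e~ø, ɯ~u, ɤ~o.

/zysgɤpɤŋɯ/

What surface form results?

[zysgopoŋu]

/ɤ/ harmonizes with /y/ ([+round]) → [o]
/ɤ/ harmonizes with /y/ ([+round]) → [o]
/ɯ/ harmonizes with /y/ ([+round]) → [u]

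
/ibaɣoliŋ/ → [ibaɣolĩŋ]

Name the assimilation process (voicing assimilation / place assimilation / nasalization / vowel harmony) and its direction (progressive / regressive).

/i/→[ĩ].
Each target copies a feature from the following segment, so the direction is regressive.

nasalization, regressive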